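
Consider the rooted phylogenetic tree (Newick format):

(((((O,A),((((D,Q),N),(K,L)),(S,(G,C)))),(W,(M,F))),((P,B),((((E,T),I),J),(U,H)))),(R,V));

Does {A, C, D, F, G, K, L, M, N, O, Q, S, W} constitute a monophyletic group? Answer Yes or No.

Yes

The most recent common ancestor of these taxa subtends (((O,A),((((D,Q),N),(K,L)),(S,(G,C)))),(W,(M,F))).
That clade has exactly 13 tips — every listed taxon and nothing else — so the group is monophyletic.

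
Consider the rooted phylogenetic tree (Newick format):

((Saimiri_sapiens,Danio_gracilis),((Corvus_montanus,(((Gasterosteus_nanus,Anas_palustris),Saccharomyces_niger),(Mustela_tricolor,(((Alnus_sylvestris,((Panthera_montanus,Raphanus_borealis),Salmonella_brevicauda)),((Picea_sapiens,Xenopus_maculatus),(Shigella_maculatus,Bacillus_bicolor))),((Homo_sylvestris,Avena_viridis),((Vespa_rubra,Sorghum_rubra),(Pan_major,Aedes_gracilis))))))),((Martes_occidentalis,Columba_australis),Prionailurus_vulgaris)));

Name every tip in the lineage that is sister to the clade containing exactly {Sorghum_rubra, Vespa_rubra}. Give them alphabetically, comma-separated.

Aedes_gracilis, Pan_major

The clade containing exactly {Sorghum_rubra, Vespa_rubra} attaches to the tree at the node subtending ((Vespa_rubra,Sorghum_rubra),(Pan_major,Aedes_gracilis)).
The other lineage descending from that same node — the sister group — is (Pan_major,Aedes_gracilis); its 2 tips in alphabetical order are the answer.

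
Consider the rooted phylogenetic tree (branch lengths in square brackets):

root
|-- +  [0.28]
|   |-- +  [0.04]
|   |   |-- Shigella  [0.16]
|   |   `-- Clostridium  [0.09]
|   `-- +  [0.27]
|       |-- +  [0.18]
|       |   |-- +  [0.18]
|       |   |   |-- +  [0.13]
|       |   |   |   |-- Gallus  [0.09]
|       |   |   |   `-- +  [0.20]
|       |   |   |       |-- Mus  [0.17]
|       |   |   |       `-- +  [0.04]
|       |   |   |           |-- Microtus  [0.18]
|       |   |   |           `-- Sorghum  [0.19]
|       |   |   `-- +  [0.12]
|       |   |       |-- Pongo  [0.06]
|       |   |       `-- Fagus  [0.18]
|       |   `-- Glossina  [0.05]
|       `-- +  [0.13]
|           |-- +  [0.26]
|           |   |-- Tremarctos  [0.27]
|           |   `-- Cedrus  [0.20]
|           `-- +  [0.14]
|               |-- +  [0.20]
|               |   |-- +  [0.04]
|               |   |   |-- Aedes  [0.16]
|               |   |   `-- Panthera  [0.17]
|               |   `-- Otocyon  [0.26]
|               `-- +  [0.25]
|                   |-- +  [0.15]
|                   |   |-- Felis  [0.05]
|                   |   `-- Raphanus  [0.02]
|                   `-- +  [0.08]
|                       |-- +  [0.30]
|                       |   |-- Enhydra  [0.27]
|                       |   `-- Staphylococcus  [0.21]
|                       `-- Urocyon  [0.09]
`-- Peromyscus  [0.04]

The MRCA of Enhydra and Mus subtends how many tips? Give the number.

The MRCA of Enhydra and Mus is the node subtending ((((Gallus,(Mus,(Microtus,Sorghum))),(Pongo,Fagus)),Glossina),((Tremarctos,Cedrus),(((Aedes,Panthera),Otocyon),((Felis,Raphanus),((Enhydra,Staphylococcus),Urocyon))))).
That clade contains 17 terminal taxa: Aedes, Cedrus, Enhydra, Fagus, Felis, Gallus, Glossina, Microtus, Mus, Otocyon, Panthera, Pongo, Raphanus, Sorghum, Staphylococcus, Tremarctos, Urocyon.

17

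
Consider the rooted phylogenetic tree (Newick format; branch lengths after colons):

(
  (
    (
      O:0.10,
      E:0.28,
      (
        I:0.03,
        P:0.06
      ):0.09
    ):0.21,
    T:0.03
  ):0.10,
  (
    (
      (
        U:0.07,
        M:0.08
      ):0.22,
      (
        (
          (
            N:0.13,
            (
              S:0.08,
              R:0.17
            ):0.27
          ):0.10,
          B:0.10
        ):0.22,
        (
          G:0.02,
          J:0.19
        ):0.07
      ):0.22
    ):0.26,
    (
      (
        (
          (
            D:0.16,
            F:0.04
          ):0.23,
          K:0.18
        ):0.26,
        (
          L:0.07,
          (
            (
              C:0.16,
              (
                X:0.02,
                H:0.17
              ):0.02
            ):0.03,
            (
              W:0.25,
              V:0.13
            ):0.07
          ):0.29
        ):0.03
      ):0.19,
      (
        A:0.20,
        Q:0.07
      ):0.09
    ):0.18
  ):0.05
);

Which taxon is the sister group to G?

G attaches to the tree at the node subtending (G,J).
The other lineage descending from that same node — the sister group — is the single tip J.

J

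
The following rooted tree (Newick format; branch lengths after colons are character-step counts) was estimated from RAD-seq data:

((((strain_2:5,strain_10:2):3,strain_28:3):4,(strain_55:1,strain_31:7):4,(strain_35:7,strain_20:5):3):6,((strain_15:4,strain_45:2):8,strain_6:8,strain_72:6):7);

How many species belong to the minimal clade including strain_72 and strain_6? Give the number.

4

The MRCA of strain_72 and strain_6 is the node subtending ((strain_15,strain_45),strain_6,strain_72).
That clade contains 4 terminal taxa: strain_15, strain_45, strain_6, strain_72.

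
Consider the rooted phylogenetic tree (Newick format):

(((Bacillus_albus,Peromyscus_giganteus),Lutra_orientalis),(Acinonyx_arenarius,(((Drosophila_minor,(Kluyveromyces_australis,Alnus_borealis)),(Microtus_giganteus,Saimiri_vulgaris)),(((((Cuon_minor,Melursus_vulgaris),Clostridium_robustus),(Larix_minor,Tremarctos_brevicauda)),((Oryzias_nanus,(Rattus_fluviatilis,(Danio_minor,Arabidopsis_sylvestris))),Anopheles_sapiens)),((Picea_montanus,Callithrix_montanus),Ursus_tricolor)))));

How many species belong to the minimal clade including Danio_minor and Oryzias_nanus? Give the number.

The MRCA of Danio_minor and Oryzias_nanus is the node subtending (Oryzias_nanus,(Rattus_fluviatilis,(Danio_minor,Arabidopsis_sylvestris))).
That clade contains 4 terminal taxa: Arabidopsis_sylvestris, Danio_minor, Oryzias_nanus, Rattus_fluviatilis.

4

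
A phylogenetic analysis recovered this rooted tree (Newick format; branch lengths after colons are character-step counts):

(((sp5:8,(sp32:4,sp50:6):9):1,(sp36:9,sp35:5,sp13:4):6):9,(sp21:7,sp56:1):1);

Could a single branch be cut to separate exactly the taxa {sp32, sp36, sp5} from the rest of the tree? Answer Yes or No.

No

The MRCA of the listed taxa subtends ((sp5,(sp32,sp50)),(sp36,sp35,sp13)).
That clade also contains sp13, sp35, sp50, which are not in the proposed group, so the group is not monophyletic.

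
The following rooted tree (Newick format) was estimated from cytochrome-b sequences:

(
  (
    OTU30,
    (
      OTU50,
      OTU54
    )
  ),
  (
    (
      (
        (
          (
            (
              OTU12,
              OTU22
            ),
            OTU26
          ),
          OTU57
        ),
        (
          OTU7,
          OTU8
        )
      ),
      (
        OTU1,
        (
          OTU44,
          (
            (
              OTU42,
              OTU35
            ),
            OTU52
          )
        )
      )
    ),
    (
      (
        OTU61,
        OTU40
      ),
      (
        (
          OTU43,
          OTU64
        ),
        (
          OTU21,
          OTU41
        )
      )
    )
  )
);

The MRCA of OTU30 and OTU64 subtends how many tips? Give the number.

20

The MRCA of OTU30 and OTU64 is the root, so the clade is the entire tree.
That clade contains 20 terminal taxa: OTU1, OTU12, OTU21, OTU22, OTU26, OTU30, OTU35, OTU40, OTU41, OTU42, OTU43, OTU44, OTU50, OTU52, OTU54, OTU57, OTU61, OTU64, OTU7, OTU8.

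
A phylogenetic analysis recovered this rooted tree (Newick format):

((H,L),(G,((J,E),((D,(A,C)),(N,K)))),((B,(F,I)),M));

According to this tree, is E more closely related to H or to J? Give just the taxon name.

J

The MRCA of E and J subtends (J,E) (2 taxa).
The MRCA of E and H is the root, subtending the entire tree (14 taxa).
The first is nested inside the second, so E shares a more recent common ancestor with J.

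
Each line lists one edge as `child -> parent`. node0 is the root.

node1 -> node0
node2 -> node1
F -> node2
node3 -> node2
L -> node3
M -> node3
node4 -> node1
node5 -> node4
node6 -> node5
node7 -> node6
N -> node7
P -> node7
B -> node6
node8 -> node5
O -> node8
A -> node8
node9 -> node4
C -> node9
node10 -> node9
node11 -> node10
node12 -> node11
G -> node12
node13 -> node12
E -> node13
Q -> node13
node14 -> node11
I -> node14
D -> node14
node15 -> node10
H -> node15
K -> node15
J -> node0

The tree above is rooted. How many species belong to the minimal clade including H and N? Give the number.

13

The MRCA of H and N is the node subtending ((((N,P),B),(O,A)),(C,(((G,(E,Q)),(I,D)),(H,K)))).
That clade contains 13 terminal taxa: A, B, C, D, E, G, H, I, K, N, O, P, Q.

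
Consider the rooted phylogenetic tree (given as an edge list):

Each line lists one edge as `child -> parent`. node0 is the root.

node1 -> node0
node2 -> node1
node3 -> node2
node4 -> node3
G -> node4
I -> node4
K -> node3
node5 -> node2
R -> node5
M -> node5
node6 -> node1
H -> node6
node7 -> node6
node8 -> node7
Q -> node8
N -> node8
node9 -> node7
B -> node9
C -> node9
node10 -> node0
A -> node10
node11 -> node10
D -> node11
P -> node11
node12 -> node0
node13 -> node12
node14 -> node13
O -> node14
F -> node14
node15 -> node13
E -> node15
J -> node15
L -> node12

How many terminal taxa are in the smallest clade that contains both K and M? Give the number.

The MRCA of K and M is the node subtending (((G,I),K),(R,M)).
That clade contains 5 terminal taxa: G, I, K, M, R.

5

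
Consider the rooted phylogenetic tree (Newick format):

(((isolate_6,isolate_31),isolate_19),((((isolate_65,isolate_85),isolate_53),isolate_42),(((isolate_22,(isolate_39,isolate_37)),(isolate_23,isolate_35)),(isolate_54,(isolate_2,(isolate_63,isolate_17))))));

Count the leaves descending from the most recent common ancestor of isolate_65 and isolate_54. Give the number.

The MRCA of isolate_65 and isolate_54 is the node subtending ((((isolate_65,isolate_85),isolate_53),isolate_42),(((isolate_22,(isolate_39,isolate_37)),(isolate_23,isolate_35)),(isolate_54,(isolate_2,(isolate_63,isolate_17))))).
That clade contains 13 terminal taxa: isolate_17, isolate_2, isolate_22, isolate_23, isolate_35, isolate_37, isolate_39, isolate_42, isolate_53, isolate_54, isolate_63, isolate_65, isolate_85.

13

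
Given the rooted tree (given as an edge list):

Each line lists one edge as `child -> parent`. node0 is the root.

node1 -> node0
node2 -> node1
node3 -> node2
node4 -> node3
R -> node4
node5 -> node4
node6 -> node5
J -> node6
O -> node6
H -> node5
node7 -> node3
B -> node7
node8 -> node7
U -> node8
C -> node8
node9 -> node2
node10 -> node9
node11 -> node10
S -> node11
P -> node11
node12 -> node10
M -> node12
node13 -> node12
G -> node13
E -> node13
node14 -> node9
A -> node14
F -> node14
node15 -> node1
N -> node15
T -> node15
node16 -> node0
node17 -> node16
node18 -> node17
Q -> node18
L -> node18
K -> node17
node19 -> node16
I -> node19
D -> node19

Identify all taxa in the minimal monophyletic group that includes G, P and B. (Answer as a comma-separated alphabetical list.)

Tracing G: it sits inside (G,E).
Tracing P: it sits inside (S,P).
Tracing B: it sits inside (B,(U,C)).
The smallest clade enclosing all 3 is (((R,((J,O),H)),(B,(U,C))),(((S,P),(M,(G,E))),(A,F))); the answer is its 14 terminal taxa in alphabetical order.

A, B, C, E, F, G, H, J, M, O, P, R, S, U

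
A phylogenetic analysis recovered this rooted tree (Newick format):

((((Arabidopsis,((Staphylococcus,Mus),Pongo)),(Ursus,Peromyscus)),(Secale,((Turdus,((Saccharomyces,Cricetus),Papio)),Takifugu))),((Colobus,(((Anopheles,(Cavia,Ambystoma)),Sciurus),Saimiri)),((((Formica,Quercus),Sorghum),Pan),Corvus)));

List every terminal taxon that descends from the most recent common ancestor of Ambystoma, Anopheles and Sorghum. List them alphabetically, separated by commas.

Ambystoma, Anopheles, Cavia, Colobus, Corvus, Formica, Pan, Quercus, Saimiri, Sciurus, Sorghum

Tracing Ambystoma: it sits inside (Cavia,Ambystoma).
Tracing Anopheles: it sits inside (Anopheles,(Cavia,Ambystoma)).
Tracing Sorghum: it sits inside ((Formica,Quercus),Sorghum).
The smallest clade enclosing all 3 is ((Colobus,(((Anopheles,(Cavia,Ambystoma)),Sciurus),Saimiri)),((((Formica,Quercus),Sorghum),Pan),Corvus)); the answer is its 11 terminal taxa in alphabetical order.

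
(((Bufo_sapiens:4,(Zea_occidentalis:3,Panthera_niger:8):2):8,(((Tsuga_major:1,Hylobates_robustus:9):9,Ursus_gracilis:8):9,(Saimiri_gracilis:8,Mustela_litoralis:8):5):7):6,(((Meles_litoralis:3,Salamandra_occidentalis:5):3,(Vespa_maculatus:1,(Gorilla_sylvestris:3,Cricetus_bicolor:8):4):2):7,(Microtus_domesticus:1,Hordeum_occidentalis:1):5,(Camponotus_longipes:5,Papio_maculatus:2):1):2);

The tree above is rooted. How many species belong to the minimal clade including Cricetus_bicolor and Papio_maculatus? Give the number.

The MRCA of Cricetus_bicolor and Papio_maculatus is the node subtending (((Meles_litoralis,Salamandra_occidentalis),(Vespa_maculatus,(Gorilla_sylvestris,Cricetus_bicolor))),(Microtus_domesticus,Hordeum_occidentalis),(Camponotus_longipes,Papio_maculatus)).
That clade contains 9 terminal taxa: Camponotus_longipes, Cricetus_bicolor, Gorilla_sylvestris, Hordeum_occidentalis, Meles_litoralis, Microtus_domesticus, Papio_maculatus, Salamandra_occidentalis, Vespa_maculatus.

9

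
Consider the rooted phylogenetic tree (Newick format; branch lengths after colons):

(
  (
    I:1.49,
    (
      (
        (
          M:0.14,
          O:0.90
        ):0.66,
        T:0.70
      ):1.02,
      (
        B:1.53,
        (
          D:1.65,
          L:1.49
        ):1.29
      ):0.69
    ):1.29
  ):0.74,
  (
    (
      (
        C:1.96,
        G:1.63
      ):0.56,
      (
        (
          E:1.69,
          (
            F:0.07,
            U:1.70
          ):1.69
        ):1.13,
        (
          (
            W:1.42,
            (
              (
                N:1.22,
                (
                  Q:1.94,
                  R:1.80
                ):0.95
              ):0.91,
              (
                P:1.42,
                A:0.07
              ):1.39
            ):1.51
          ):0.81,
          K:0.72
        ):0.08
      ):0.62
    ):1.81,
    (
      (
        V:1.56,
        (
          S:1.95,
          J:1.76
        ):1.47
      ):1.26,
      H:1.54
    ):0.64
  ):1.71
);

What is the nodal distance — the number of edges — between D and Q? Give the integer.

14

The MRCA of D and Q is the root of the tree.
From D up to that node: 5 branches. From Q up to the same node: 9 branches. Total: 5 + 9 = 14.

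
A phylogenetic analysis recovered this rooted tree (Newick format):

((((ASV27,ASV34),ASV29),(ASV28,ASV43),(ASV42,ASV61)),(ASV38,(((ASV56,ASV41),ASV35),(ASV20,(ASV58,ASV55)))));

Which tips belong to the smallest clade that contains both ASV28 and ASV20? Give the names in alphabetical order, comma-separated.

ASV20, ASV27, ASV28, ASV29, ASV34, ASV35, ASV38, ASV41, ASV42, ASV43, ASV55, ASV56, ASV58, ASV61

Tracing ASV28: it sits inside (ASV28,ASV43).
Tracing ASV20: it sits inside (ASV20,(ASV58,ASV55)).
The smallest clade enclosing both is the whole tree (their MRCA is the root), so the answer is all 14 tips in alphabetical order.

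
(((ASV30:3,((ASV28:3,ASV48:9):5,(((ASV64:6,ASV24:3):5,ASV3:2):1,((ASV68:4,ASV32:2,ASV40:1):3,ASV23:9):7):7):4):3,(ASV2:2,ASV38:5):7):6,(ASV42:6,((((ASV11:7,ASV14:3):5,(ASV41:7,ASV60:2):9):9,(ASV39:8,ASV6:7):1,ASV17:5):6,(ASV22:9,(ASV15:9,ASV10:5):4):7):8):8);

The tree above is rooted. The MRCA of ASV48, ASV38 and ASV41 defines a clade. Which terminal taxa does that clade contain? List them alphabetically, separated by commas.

ASV10, ASV11, ASV14, ASV15, ASV17, ASV2, ASV22, ASV23, ASV24, ASV28, ASV3, ASV30, ASV32, ASV38, ASV39, ASV40, ASV41, ASV42, ASV48, ASV6, ASV60, ASV64, ASV68

Tracing ASV48: it sits inside (ASV28,ASV48).
Tracing ASV38: it sits inside (ASV2,ASV38).
Tracing ASV41: it sits inside (ASV41,ASV60).
The smallest clade enclosing all 3 is the whole tree (their MRCA is the root), so the answer is all 23 tips in alphabetical order.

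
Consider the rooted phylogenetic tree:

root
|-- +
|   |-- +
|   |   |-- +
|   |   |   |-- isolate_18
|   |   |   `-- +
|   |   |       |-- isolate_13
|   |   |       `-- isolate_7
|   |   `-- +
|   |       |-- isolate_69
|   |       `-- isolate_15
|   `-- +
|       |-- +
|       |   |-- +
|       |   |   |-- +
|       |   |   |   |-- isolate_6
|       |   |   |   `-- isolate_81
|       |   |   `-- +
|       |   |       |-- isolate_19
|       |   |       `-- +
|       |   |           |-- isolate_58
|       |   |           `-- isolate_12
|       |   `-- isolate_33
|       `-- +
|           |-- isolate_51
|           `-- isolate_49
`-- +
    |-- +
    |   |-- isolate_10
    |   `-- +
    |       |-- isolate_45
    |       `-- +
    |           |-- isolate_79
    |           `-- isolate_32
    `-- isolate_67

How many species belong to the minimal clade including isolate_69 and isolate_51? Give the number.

The MRCA of isolate_69 and isolate_51 is the node subtending (((isolate_18,(isolate_13,isolate_7)),(isolate_69,isolate_15)),((((isolate_6,isolate_81),(isolate_19,(isolate_58,isolate_12))),isolate_33),(isolate_51,isolate_49))).
That clade contains 13 terminal taxa: isolate_12, isolate_13, isolate_15, isolate_18, isolate_19, isolate_33, isolate_49, isolate_51, isolate_58, isolate_6, isolate_69, isolate_7, isolate_81.

13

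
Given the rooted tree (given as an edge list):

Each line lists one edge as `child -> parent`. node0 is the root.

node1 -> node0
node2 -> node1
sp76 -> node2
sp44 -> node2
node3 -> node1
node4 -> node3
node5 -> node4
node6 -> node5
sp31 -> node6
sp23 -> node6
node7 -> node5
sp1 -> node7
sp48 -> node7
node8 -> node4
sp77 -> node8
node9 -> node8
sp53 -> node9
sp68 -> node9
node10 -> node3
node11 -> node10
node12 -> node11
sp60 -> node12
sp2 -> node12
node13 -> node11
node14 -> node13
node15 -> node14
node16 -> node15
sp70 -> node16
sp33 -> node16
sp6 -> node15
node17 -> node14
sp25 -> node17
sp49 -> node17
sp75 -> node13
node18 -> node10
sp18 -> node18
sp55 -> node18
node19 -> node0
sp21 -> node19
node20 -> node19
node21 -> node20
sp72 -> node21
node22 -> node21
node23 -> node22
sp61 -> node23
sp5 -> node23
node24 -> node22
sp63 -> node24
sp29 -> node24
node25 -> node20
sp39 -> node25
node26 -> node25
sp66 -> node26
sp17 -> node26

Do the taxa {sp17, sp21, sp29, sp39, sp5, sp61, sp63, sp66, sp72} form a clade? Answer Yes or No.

The most recent common ancestor of these taxa subtends (sp21,((sp72,((sp61,sp5),(sp63,sp29))),(sp39,(sp66,sp17)))).
That clade has exactly 9 tips — every listed taxon and nothing else — so the group is monophyletic.

Yes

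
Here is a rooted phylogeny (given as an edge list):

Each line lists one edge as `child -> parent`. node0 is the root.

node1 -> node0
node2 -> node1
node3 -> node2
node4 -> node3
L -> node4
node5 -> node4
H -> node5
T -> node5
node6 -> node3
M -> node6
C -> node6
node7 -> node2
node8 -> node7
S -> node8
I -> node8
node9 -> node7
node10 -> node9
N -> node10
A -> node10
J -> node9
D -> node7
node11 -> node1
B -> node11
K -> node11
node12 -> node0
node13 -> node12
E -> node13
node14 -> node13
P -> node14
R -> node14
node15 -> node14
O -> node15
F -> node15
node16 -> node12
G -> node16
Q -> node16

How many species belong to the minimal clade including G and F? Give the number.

7

The MRCA of G and F is the node subtending ((E,(P,R,(O,F))),(G,Q)).
That clade contains 7 terminal taxa: E, F, G, O, P, Q, R.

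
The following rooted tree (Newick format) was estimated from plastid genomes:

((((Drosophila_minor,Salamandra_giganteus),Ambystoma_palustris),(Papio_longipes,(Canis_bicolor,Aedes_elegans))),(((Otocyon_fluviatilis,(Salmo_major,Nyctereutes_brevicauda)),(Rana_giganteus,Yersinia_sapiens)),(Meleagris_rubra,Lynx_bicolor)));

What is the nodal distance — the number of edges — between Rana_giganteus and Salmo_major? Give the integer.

The MRCA of Rana_giganteus and Salmo_major is the node subtending ((Otocyon_fluviatilis,(Salmo_major,Nyctereutes_brevicauda)),(Rana_giganteus,Yersinia_sapiens)).
From Rana_giganteus up to that node: 2 branches. From Salmo_major up to the same node: 3 branches. Total: 2 + 3 = 5.

5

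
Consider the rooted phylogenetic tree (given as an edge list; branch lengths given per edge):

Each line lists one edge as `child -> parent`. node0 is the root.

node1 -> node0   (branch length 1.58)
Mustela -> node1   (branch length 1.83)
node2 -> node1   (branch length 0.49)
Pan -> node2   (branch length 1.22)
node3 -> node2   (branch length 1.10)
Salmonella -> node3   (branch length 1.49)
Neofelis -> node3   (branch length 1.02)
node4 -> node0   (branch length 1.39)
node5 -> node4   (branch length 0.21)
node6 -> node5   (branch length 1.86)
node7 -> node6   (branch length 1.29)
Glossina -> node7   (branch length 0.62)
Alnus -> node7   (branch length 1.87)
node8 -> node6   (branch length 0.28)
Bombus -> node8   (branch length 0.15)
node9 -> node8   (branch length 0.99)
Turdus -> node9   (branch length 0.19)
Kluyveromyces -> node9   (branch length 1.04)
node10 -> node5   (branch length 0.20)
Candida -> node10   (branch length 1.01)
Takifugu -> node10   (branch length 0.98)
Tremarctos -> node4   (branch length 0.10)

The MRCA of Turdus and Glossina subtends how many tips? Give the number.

5

The MRCA of Turdus and Glossina is the node subtending ((Glossina,Alnus),(Bombus,(Turdus,Kluyveromyces))).
That clade contains 5 terminal taxa: Alnus, Bombus, Glossina, Kluyveromyces, Turdus.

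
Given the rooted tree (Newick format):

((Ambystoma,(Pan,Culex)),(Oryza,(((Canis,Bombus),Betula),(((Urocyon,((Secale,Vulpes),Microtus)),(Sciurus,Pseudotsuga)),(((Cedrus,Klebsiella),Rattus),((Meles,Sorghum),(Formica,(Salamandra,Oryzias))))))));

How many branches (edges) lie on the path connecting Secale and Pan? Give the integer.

11

The MRCA of Secale and Pan is the root of the tree.
From Secale up to that node: 8 branches. From Pan up to the same node: 3 branches. Total: 8 + 3 = 11.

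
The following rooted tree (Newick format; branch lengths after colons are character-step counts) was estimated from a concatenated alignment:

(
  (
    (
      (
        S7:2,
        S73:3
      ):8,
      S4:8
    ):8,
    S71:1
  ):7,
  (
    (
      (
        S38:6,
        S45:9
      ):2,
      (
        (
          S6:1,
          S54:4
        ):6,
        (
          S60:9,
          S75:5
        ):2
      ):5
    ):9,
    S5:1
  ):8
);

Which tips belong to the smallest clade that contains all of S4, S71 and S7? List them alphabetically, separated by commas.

S4, S7, S71, S73

Tracing S4: it sits inside ((S7,S73),S4).
Tracing S71: it sits inside (((S7,S73),S4),S71).
Tracing S7: it sits inside (S7,S73).
The smallest clade enclosing all 3 is (((S7,S73),S4),S71); the answer is its 4 terminal taxa in alphabetical order.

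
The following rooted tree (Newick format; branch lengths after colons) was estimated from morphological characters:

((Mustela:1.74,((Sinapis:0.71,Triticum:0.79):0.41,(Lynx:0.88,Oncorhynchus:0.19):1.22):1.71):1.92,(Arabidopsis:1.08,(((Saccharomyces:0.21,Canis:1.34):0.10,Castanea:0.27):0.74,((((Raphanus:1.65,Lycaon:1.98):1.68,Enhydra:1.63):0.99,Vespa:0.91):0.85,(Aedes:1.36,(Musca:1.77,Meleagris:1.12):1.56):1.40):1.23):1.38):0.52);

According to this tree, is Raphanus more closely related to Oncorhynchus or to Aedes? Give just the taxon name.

The MRCA of Raphanus and Aedes subtends ((((Raphanus,Lycaon),Enhydra),Vespa),(Aedes,(Musca,Meleagris))) (7 taxa).
The MRCA of Raphanus and Oncorhynchus is the root, subtending the entire tree (16 taxa).
The first is nested inside the second, so Raphanus shares a more recent common ancestor with Aedes.

Aedes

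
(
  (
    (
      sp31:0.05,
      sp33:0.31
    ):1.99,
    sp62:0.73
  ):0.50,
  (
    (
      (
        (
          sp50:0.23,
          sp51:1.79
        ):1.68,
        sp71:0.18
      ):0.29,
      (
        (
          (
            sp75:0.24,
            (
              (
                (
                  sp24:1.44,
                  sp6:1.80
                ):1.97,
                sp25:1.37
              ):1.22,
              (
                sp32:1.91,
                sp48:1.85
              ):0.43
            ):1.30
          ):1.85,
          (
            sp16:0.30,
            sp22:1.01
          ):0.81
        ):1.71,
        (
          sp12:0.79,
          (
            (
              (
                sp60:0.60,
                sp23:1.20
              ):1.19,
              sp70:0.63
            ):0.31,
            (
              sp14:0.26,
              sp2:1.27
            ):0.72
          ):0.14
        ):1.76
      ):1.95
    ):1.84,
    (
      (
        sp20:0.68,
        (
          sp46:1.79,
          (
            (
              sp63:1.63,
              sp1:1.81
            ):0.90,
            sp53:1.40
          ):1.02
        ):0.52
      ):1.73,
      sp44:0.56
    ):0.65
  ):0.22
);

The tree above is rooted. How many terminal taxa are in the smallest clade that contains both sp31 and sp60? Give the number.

The MRCA of sp31 and sp60 is the root, so the clade is the entire tree.
That clade contains 26 terminal taxa: sp1, sp12, sp14, sp16, sp2, sp20, sp22, sp23, sp24, sp25, sp31, sp32, sp33, sp44, sp46, sp48, sp50, sp51, sp53, sp6, sp60, sp62, sp63, sp70, sp71, sp75.

26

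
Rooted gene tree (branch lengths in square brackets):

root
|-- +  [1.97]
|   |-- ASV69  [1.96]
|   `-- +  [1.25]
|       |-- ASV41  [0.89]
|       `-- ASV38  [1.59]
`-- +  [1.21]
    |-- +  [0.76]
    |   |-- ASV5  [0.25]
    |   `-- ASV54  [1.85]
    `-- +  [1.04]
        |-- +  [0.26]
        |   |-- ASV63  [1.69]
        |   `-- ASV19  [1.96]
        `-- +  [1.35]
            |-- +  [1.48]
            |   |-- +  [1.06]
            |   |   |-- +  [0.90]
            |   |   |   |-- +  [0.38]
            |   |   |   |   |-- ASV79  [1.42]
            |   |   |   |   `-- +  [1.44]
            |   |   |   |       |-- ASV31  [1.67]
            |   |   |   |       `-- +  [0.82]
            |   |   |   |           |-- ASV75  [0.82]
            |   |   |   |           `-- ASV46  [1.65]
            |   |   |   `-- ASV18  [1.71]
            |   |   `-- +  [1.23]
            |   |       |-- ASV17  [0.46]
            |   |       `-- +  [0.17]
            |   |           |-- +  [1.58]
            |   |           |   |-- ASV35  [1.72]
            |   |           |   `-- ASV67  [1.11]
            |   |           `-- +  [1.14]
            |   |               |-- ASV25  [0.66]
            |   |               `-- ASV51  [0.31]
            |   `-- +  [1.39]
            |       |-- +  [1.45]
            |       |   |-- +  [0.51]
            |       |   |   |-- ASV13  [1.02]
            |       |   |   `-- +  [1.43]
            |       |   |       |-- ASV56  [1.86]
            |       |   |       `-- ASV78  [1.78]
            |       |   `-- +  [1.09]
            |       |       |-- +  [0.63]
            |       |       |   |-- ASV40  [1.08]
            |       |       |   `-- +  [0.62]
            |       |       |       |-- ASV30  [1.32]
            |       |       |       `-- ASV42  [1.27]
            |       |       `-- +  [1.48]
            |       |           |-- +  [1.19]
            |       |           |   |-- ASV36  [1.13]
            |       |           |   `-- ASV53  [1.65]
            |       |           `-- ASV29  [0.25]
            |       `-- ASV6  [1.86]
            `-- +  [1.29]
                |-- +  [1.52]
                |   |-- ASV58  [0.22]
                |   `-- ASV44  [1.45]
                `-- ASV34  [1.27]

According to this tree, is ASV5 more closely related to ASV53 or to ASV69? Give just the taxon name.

The MRCA of ASV5 and ASV53 subtends ((ASV5,ASV54),((ASV63,ASV19),(((((ASV79,(ASV31,(ASV75,ASV46))),ASV18),(ASV17,((ASV35,ASV67),(ASV25,ASV51)))),(((ASV13,(ASV56,ASV78)),((ASV40,(ASV30,ASV42)),((ASV36,ASV53),ASV29))),ASV6)),((ASV58,ASV44),ASV34)))) (27 taxa).
The MRCA of ASV5 and ASV69 is the root, subtending the entire tree (30 taxa).
The first is nested inside the second, so ASV5 shares a more recent common ancestor with ASV53.

ASV53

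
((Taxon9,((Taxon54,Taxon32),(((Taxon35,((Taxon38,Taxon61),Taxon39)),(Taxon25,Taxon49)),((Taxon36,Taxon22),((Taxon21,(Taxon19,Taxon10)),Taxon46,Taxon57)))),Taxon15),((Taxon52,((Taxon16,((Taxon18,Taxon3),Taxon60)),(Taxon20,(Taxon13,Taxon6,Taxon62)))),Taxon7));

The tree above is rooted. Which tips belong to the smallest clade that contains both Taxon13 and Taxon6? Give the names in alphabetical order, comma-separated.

Taxon13, Taxon6, Taxon62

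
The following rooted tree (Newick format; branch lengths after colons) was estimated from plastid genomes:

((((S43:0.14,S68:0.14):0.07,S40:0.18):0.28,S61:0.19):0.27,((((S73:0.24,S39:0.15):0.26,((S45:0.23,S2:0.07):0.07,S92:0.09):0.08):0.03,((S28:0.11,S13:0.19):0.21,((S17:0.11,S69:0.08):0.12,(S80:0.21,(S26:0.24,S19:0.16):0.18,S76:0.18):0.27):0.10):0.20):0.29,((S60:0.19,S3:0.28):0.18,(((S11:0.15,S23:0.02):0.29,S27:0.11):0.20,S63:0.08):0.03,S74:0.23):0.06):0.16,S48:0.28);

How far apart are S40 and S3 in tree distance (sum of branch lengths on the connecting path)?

The path runs S40 → … → MRCA → … → S3; the MRCA is the root of the tree.
Branch lengths along that path: 0.18 + 0.28 + 0.27 + 0.16 + 0.06 + 0.18 + 0.28 = 1.41.

1.41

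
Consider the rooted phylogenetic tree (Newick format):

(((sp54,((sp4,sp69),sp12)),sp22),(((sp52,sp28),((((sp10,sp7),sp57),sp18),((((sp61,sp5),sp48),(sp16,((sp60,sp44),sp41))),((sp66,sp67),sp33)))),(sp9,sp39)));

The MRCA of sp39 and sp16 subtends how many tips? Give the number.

The MRCA of sp39 and sp16 is the node subtending (((sp52,sp28),((((sp10,sp7),sp57),sp18),((((sp61,sp5),sp48),(sp16,((sp60,sp44),sp41))),((sp66,sp67),sp33)))),(sp9,sp39)).
That clade contains 18 terminal taxa: sp10, sp16, sp18, sp28, sp33, sp39, sp41, sp44, sp48, sp5, sp52, sp57, sp60, sp61, sp66, sp67, sp7, sp9.

18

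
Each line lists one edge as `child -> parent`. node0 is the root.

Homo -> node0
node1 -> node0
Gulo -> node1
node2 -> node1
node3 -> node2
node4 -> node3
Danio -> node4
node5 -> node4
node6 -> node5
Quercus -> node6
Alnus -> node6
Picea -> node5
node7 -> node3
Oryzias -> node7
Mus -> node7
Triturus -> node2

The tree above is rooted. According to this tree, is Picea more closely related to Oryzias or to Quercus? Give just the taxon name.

Quercus

The MRCA of Picea and Quercus subtends ((Quercus,Alnus),Picea) (3 taxa).
The MRCA of Picea and Oryzias subtends ((Danio,((Quercus,Alnus),Picea)),(Oryzias,Mus)) (6 taxa).
The first is nested inside the second, so Picea shares a more recent common ancestor with Quercus.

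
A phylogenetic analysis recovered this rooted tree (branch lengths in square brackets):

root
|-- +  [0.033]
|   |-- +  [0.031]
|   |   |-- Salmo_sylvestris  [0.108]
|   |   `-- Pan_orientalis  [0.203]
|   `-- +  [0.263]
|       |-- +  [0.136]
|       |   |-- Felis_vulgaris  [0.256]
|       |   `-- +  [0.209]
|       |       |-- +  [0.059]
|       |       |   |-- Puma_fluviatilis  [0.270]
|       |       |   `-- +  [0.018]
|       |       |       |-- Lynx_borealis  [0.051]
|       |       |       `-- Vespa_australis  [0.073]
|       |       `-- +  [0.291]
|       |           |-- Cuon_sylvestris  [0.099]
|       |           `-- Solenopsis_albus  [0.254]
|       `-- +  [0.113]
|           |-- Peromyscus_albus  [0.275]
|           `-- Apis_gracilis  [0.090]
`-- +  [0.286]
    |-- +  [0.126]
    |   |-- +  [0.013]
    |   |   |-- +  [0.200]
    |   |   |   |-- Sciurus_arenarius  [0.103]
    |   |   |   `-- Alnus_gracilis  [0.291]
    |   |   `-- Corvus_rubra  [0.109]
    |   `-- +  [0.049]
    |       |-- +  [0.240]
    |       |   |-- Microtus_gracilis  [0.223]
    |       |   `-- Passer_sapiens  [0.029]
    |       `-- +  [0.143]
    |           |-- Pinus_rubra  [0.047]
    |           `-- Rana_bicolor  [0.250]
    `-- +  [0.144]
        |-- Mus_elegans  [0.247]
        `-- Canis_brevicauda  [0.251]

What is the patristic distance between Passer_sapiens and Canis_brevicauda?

The path runs Passer_sapiens → … → MRCA → … → Canis_brevicauda; the MRCA is the node subtending ((((Sciurus_arenarius,Alnus_gracilis),Corvus_rubra),((Microtus_gracilis,Passer_sapiens),(Pinus_rubra,Rana_bicolor))),(Mus_elegans,Canis_brevicauda)).
Branch lengths along that path: 0.029 + 0.240 + 0.049 + 0.126 + 0.144 + 0.251 = 0.839.

0.839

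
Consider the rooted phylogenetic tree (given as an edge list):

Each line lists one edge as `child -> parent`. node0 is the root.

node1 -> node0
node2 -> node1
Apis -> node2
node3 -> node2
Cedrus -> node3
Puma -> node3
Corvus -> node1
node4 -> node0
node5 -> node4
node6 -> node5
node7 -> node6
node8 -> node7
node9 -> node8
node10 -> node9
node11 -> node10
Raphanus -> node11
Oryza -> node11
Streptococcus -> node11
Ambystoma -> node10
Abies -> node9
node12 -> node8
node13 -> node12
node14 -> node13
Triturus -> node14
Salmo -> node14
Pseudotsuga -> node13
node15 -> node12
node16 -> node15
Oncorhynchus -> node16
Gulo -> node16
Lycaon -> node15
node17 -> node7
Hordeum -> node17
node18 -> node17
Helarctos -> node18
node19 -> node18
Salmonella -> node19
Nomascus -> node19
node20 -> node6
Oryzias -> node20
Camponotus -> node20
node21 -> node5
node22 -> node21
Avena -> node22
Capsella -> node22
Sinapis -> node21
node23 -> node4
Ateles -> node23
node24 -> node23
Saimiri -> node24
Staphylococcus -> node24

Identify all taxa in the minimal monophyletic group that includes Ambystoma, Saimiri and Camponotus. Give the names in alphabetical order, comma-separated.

Abies, Ambystoma, Ateles, Avena, Camponotus, Capsella, Gulo, Helarctos, Hordeum, Lycaon, Nomascus, Oncorhynchus, Oryza, Oryzias, Pseudotsuga, Raphanus, Saimiri, Salmo, Salmonella, Sinapis, Staphylococcus, Streptococcus, Triturus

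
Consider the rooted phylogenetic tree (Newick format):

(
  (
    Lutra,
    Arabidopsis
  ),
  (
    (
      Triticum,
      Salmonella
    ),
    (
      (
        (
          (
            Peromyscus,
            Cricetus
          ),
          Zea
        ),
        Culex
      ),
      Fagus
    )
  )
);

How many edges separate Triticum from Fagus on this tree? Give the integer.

4

The MRCA of Triticum and Fagus is the node subtending ((Triticum,Salmonella),((((Peromyscus,Cricetus),Zea),Culex),Fagus)).
From Triticum up to that node: 2 branches. From Fagus up to the same node: 2 branches. Total: 2 + 2 = 4.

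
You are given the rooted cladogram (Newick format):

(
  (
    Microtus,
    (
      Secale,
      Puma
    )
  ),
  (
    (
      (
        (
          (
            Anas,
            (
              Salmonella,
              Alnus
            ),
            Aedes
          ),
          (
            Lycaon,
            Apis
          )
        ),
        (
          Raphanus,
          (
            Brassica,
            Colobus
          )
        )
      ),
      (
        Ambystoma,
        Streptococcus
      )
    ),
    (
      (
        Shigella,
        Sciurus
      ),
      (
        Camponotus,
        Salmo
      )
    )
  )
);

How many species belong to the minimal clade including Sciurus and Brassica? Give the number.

15

The MRCA of Sciurus and Brassica is the node subtending (((((Anas,(Salmonella,Alnus),Aedes),(Lycaon,Apis)),(Raphanus,(Brassica,Colobus))),(Ambystoma,Streptococcus)),((Shigella,Sciurus),(Camponotus,Salmo))).
That clade contains 15 terminal taxa: Aedes, Alnus, Ambystoma, Anas, Apis, Brassica, Camponotus, Colobus, Lycaon, Raphanus, Salmo, Salmonella, Sciurus, Shigella, Streptococcus.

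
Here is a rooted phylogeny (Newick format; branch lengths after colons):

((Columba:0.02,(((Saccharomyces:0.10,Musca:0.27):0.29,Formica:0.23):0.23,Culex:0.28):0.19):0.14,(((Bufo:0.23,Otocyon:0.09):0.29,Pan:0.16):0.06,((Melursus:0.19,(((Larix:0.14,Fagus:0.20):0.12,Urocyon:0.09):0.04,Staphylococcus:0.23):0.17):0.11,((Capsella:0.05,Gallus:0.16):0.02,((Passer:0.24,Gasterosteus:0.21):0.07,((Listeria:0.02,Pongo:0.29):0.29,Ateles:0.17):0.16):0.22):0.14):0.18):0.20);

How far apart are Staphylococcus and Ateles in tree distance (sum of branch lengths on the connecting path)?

The path runs Staphylococcus → … → MRCA → … → Ateles; the MRCA is the node subtending ((Melursus,(((Larix,Fagus),Urocyon),Staphylococcus)),((Capsella,Gallus),((Passer,Gasterosteus),((Listeria,Pongo),Ateles)))).
Branch lengths along that path: 0.23 + 0.17 + 0.11 + 0.14 + 0.22 + 0.16 + 0.17 = 1.20.

1.20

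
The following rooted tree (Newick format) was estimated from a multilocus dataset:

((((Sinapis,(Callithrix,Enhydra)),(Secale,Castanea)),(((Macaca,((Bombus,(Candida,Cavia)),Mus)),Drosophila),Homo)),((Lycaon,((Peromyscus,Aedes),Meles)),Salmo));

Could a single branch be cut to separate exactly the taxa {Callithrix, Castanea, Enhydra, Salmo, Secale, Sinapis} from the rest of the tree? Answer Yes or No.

No

The MRCA of the listed taxa is the root, so the smallest clade containing them is the whole tree.
That clade also contains Aedes, Bombus, Candida, Cavia, Drosophila, Homo, Lycaon, Macaca, Meles, Mus, Peromyscus, which are not in the proposed group, so the group is not monophyletic.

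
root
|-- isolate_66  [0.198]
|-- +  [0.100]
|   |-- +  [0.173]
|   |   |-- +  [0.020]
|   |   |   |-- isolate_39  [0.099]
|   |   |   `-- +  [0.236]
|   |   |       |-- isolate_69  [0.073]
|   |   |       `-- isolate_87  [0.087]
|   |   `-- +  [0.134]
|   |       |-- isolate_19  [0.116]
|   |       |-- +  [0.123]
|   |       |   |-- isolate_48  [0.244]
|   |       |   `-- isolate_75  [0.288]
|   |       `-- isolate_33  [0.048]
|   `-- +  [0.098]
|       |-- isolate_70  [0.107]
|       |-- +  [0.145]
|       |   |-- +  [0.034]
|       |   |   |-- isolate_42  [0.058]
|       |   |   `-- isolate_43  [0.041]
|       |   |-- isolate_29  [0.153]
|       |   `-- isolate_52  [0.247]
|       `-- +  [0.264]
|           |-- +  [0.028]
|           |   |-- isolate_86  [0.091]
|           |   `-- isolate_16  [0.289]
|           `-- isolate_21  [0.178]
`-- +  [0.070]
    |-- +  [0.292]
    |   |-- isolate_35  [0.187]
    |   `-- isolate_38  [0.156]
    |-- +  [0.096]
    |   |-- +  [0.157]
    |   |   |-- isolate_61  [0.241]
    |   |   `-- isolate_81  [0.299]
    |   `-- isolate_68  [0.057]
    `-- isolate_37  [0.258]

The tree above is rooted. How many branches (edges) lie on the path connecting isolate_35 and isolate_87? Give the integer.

8

The MRCA of isolate_35 and isolate_87 is the root of the tree.
From isolate_35 up to that node: 3 branches. From isolate_87 up to the same node: 5 branches. Total: 3 + 5 = 8.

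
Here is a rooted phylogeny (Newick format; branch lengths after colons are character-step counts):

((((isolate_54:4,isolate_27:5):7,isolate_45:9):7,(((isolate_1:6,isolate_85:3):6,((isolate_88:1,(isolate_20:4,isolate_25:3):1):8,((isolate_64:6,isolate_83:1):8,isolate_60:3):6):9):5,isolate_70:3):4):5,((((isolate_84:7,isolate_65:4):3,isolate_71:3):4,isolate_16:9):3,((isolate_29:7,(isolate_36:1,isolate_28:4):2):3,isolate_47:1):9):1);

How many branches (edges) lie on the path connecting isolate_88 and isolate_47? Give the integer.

9

The MRCA of isolate_88 and isolate_47 is the root of the tree.
From isolate_88 up to that node: 6 branches. From isolate_47 up to the same node: 3 branches. Total: 6 + 3 = 9.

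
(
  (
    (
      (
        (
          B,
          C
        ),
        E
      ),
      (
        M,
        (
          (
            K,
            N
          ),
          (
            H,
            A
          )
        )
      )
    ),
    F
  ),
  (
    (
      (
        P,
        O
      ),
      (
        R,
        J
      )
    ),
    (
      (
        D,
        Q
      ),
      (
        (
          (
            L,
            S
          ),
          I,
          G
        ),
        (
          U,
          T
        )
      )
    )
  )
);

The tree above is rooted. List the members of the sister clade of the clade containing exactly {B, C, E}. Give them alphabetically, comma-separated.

The clade containing exactly {B, C, E} attaches to the tree at the node subtending (((B,C),E),(M,((K,N),(H,A)))).
The other lineage descending from that same node — the sister group — is (M,((K,N),(H,A))); its 5 tips in alphabetical order are the answer.

A, H, K, M, N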